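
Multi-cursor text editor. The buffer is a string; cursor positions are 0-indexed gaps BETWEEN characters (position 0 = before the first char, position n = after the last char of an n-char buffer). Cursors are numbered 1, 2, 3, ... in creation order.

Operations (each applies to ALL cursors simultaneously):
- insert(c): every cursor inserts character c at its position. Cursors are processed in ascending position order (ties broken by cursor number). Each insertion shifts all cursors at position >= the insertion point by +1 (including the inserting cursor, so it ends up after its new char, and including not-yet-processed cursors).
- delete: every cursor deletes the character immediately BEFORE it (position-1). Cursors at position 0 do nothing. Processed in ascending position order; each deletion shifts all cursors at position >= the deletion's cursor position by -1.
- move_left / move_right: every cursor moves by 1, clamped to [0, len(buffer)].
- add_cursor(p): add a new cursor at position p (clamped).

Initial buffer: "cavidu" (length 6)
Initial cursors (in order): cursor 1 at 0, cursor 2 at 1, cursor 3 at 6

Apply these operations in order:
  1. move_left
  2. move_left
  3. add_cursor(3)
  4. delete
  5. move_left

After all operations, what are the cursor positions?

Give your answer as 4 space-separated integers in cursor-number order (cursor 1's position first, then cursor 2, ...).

Answer: 0 0 1 1

Derivation:
After op 1 (move_left): buffer="cavidu" (len 6), cursors c1@0 c2@0 c3@5, authorship ......
After op 2 (move_left): buffer="cavidu" (len 6), cursors c1@0 c2@0 c3@4, authorship ......
After op 3 (add_cursor(3)): buffer="cavidu" (len 6), cursors c1@0 c2@0 c4@3 c3@4, authorship ......
After op 4 (delete): buffer="cadu" (len 4), cursors c1@0 c2@0 c3@2 c4@2, authorship ....
After op 5 (move_left): buffer="cadu" (len 4), cursors c1@0 c2@0 c3@1 c4@1, authorship ....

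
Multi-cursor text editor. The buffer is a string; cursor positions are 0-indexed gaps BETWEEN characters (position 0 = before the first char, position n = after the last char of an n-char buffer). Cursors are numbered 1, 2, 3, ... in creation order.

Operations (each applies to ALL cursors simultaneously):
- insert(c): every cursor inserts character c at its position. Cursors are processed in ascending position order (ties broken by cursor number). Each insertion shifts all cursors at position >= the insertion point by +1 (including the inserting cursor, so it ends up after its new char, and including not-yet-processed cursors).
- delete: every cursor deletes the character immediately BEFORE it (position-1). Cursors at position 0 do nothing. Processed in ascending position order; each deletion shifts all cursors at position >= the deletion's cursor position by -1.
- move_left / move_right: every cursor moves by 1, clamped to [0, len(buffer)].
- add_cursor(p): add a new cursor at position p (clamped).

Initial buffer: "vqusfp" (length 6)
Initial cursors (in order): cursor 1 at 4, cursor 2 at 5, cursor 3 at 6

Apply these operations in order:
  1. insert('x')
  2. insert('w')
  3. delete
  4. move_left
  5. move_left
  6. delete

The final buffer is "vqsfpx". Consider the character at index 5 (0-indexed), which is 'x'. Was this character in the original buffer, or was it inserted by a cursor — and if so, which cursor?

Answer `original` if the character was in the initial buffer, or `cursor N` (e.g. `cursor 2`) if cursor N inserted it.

Answer: cursor 3

Derivation:
After op 1 (insert('x')): buffer="vqusxfxpx" (len 9), cursors c1@5 c2@7 c3@9, authorship ....1.2.3
After op 2 (insert('w')): buffer="vqusxwfxwpxw" (len 12), cursors c1@6 c2@9 c3@12, authorship ....11.22.33
After op 3 (delete): buffer="vqusxfxpx" (len 9), cursors c1@5 c2@7 c3@9, authorship ....1.2.3
After op 4 (move_left): buffer="vqusxfxpx" (len 9), cursors c1@4 c2@6 c3@8, authorship ....1.2.3
After op 5 (move_left): buffer="vqusxfxpx" (len 9), cursors c1@3 c2@5 c3@7, authorship ....1.2.3
After op 6 (delete): buffer="vqsfpx" (len 6), cursors c1@2 c2@3 c3@4, authorship .....3
Authorship (.=original, N=cursor N): . . . . . 3
Index 5: author = 3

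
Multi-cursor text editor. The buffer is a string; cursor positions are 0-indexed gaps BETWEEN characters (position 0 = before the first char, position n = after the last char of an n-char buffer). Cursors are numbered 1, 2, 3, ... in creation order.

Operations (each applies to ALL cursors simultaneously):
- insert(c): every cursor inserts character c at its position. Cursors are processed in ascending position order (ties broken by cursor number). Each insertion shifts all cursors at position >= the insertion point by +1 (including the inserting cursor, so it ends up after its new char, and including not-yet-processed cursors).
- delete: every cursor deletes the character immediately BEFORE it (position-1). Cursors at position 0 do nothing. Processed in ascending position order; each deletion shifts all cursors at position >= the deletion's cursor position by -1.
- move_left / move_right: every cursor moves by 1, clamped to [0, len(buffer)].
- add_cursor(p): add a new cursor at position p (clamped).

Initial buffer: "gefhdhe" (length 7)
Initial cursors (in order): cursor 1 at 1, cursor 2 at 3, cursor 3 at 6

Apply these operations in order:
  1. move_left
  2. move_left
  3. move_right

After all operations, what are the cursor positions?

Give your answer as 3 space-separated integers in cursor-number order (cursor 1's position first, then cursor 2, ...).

Answer: 1 2 5

Derivation:
After op 1 (move_left): buffer="gefhdhe" (len 7), cursors c1@0 c2@2 c3@5, authorship .......
After op 2 (move_left): buffer="gefhdhe" (len 7), cursors c1@0 c2@1 c3@4, authorship .......
After op 3 (move_right): buffer="gefhdhe" (len 7), cursors c1@1 c2@2 c3@5, authorship .......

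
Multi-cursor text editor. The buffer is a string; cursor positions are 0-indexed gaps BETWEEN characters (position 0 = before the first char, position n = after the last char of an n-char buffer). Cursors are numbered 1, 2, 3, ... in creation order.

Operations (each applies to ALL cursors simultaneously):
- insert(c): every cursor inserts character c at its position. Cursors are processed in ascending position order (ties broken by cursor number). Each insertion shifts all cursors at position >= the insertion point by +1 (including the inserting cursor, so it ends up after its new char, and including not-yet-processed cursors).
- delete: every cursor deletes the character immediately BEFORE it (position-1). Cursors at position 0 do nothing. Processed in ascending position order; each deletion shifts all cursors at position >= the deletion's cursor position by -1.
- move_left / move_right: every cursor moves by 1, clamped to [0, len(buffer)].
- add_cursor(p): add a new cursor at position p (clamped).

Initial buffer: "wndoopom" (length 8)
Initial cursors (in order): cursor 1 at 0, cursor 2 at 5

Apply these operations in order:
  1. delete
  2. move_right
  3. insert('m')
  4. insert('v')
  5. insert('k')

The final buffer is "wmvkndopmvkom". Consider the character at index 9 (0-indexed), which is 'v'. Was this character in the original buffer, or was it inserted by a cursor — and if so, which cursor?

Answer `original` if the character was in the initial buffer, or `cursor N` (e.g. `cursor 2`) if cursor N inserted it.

Answer: cursor 2

Derivation:
After op 1 (delete): buffer="wndopom" (len 7), cursors c1@0 c2@4, authorship .......
After op 2 (move_right): buffer="wndopom" (len 7), cursors c1@1 c2@5, authorship .......
After op 3 (insert('m')): buffer="wmndopmom" (len 9), cursors c1@2 c2@7, authorship .1....2..
After op 4 (insert('v')): buffer="wmvndopmvom" (len 11), cursors c1@3 c2@9, authorship .11....22..
After op 5 (insert('k')): buffer="wmvkndopmvkom" (len 13), cursors c1@4 c2@11, authorship .111....222..
Authorship (.=original, N=cursor N): . 1 1 1 . . . . 2 2 2 . .
Index 9: author = 2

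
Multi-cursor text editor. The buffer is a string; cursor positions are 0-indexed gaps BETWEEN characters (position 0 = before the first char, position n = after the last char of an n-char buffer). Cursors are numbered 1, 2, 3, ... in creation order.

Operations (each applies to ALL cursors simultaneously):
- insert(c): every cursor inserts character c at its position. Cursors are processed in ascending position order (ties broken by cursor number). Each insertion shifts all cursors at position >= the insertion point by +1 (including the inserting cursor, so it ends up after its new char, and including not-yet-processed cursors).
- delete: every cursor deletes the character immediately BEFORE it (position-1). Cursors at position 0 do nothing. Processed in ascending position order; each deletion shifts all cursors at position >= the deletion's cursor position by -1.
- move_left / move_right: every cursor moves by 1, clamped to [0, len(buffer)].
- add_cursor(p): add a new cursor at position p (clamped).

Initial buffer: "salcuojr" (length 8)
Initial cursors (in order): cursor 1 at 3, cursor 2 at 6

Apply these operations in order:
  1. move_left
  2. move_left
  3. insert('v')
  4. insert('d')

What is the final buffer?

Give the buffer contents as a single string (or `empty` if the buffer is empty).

Answer: svdalcvduojr

Derivation:
After op 1 (move_left): buffer="salcuojr" (len 8), cursors c1@2 c2@5, authorship ........
After op 2 (move_left): buffer="salcuojr" (len 8), cursors c1@1 c2@4, authorship ........
After op 3 (insert('v')): buffer="svalcvuojr" (len 10), cursors c1@2 c2@6, authorship .1...2....
After op 4 (insert('d')): buffer="svdalcvduojr" (len 12), cursors c1@3 c2@8, authorship .11...22....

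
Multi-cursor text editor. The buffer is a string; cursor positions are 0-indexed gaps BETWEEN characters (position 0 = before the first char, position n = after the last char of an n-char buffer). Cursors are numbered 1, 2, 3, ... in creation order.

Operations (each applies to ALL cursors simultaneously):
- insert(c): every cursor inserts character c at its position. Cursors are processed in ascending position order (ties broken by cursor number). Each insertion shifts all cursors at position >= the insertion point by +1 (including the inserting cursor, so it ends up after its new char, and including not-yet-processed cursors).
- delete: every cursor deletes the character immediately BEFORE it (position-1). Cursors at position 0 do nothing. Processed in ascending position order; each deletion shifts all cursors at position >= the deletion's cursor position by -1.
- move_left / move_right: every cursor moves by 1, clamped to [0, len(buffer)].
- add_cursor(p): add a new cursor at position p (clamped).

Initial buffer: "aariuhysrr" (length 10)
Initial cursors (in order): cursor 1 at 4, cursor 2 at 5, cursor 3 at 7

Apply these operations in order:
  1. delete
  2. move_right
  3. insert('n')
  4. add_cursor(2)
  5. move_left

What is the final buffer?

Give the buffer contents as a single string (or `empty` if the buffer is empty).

Answer: aarhnnsnrr

Derivation:
After op 1 (delete): buffer="aarhsrr" (len 7), cursors c1@3 c2@3 c3@4, authorship .......
After op 2 (move_right): buffer="aarhsrr" (len 7), cursors c1@4 c2@4 c3@5, authorship .......
After op 3 (insert('n')): buffer="aarhnnsnrr" (len 10), cursors c1@6 c2@6 c3@8, authorship ....12.3..
After op 4 (add_cursor(2)): buffer="aarhnnsnrr" (len 10), cursors c4@2 c1@6 c2@6 c3@8, authorship ....12.3..
After op 5 (move_left): buffer="aarhnnsnrr" (len 10), cursors c4@1 c1@5 c2@5 c3@7, authorship ....12.3..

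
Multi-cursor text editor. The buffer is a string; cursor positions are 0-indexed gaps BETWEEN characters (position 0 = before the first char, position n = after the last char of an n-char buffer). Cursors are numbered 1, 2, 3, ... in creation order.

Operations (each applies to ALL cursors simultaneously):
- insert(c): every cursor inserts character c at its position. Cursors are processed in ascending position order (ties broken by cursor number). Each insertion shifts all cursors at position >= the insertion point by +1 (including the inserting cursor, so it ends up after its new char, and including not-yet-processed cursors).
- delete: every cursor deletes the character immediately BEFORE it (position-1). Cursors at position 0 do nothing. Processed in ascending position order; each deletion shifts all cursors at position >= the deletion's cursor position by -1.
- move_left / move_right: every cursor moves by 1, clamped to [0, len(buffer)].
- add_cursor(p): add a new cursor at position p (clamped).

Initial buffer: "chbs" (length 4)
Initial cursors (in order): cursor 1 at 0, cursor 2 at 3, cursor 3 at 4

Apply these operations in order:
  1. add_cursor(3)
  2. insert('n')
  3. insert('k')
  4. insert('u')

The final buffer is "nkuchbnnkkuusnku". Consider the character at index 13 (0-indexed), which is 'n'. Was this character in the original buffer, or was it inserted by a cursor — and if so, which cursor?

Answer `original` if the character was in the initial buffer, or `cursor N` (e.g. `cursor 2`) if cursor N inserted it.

Answer: cursor 3

Derivation:
After op 1 (add_cursor(3)): buffer="chbs" (len 4), cursors c1@0 c2@3 c4@3 c3@4, authorship ....
After op 2 (insert('n')): buffer="nchbnnsn" (len 8), cursors c1@1 c2@6 c4@6 c3@8, authorship 1...24.3
After op 3 (insert('k')): buffer="nkchbnnkksnk" (len 12), cursors c1@2 c2@9 c4@9 c3@12, authorship 11...2424.33
After op 4 (insert('u')): buffer="nkuchbnnkkuusnku" (len 16), cursors c1@3 c2@12 c4@12 c3@16, authorship 111...242424.333
Authorship (.=original, N=cursor N): 1 1 1 . . . 2 4 2 4 2 4 . 3 3 3
Index 13: author = 3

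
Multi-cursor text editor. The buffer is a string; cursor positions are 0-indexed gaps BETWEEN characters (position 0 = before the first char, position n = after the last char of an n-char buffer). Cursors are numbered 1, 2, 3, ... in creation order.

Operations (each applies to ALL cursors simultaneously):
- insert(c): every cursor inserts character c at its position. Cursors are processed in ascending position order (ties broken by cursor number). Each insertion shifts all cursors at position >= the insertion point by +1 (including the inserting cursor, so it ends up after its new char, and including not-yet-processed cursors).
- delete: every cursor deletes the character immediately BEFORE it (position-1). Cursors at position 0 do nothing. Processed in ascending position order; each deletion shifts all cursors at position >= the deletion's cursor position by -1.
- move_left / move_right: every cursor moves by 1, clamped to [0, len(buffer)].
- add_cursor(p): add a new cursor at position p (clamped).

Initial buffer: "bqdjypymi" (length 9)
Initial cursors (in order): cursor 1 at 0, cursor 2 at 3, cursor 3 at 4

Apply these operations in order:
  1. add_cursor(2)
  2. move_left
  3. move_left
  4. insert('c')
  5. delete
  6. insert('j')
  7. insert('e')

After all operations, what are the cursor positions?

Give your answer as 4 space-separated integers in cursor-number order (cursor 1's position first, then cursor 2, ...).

After op 1 (add_cursor(2)): buffer="bqdjypymi" (len 9), cursors c1@0 c4@2 c2@3 c3@4, authorship .........
After op 2 (move_left): buffer="bqdjypymi" (len 9), cursors c1@0 c4@1 c2@2 c3@3, authorship .........
After op 3 (move_left): buffer="bqdjypymi" (len 9), cursors c1@0 c4@0 c2@1 c3@2, authorship .........
After op 4 (insert('c')): buffer="ccbcqcdjypymi" (len 13), cursors c1@2 c4@2 c2@4 c3@6, authorship 14.2.3.......
After op 5 (delete): buffer="bqdjypymi" (len 9), cursors c1@0 c4@0 c2@1 c3@2, authorship .........
After op 6 (insert('j')): buffer="jjbjqjdjypymi" (len 13), cursors c1@2 c4@2 c2@4 c3@6, authorship 14.2.3.......
After op 7 (insert('e')): buffer="jjeebjeqjedjypymi" (len 17), cursors c1@4 c4@4 c2@7 c3@10, authorship 1414.22.33.......

Answer: 4 7 10 4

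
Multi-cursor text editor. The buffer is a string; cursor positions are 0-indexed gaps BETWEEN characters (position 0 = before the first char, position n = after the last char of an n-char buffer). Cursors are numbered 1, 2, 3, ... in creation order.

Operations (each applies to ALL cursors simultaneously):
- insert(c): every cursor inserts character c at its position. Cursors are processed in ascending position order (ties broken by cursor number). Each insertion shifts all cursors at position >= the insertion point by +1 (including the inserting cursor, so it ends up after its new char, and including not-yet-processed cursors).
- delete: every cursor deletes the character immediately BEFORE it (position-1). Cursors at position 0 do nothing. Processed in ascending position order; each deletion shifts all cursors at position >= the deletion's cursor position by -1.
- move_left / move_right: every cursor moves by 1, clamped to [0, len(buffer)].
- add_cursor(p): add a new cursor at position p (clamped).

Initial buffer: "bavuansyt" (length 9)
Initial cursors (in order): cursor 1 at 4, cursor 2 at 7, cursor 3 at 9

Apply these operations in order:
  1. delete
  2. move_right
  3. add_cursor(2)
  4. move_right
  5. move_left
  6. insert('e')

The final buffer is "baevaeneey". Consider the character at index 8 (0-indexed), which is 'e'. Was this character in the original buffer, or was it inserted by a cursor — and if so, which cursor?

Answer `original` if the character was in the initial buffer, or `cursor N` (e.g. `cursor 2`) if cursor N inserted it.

After op 1 (delete): buffer="bavany" (len 6), cursors c1@3 c2@5 c3@6, authorship ......
After op 2 (move_right): buffer="bavany" (len 6), cursors c1@4 c2@6 c3@6, authorship ......
After op 3 (add_cursor(2)): buffer="bavany" (len 6), cursors c4@2 c1@4 c2@6 c3@6, authorship ......
After op 4 (move_right): buffer="bavany" (len 6), cursors c4@3 c1@5 c2@6 c3@6, authorship ......
After op 5 (move_left): buffer="bavany" (len 6), cursors c4@2 c1@4 c2@5 c3@5, authorship ......
After op 6 (insert('e')): buffer="baevaeneey" (len 10), cursors c4@3 c1@6 c2@9 c3@9, authorship ..4..1.23.
Authorship (.=original, N=cursor N): . . 4 . . 1 . 2 3 .
Index 8: author = 3

Answer: cursor 3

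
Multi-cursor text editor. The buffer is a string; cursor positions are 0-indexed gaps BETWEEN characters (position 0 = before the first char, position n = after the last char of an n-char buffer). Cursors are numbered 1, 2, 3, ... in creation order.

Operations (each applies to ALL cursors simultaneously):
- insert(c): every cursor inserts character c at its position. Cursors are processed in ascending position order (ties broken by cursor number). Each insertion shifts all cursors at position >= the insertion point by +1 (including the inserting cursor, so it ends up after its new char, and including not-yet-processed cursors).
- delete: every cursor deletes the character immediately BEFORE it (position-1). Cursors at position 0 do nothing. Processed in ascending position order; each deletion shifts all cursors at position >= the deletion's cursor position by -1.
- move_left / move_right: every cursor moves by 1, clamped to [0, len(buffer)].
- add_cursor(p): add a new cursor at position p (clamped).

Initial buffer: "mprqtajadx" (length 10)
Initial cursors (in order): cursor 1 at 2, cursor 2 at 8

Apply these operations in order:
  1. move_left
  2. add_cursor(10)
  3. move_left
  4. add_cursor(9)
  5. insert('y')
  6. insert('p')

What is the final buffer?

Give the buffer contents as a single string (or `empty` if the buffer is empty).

Answer: ypmprqtaypjadyyppx

Derivation:
After op 1 (move_left): buffer="mprqtajadx" (len 10), cursors c1@1 c2@7, authorship ..........
After op 2 (add_cursor(10)): buffer="mprqtajadx" (len 10), cursors c1@1 c2@7 c3@10, authorship ..........
After op 3 (move_left): buffer="mprqtajadx" (len 10), cursors c1@0 c2@6 c3@9, authorship ..........
After op 4 (add_cursor(9)): buffer="mprqtajadx" (len 10), cursors c1@0 c2@6 c3@9 c4@9, authorship ..........
After op 5 (insert('y')): buffer="ymprqtayjadyyx" (len 14), cursors c1@1 c2@8 c3@13 c4@13, authorship 1......2...34.
After op 6 (insert('p')): buffer="ypmprqtaypjadyyppx" (len 18), cursors c1@2 c2@10 c3@17 c4@17, authorship 11......22...3434.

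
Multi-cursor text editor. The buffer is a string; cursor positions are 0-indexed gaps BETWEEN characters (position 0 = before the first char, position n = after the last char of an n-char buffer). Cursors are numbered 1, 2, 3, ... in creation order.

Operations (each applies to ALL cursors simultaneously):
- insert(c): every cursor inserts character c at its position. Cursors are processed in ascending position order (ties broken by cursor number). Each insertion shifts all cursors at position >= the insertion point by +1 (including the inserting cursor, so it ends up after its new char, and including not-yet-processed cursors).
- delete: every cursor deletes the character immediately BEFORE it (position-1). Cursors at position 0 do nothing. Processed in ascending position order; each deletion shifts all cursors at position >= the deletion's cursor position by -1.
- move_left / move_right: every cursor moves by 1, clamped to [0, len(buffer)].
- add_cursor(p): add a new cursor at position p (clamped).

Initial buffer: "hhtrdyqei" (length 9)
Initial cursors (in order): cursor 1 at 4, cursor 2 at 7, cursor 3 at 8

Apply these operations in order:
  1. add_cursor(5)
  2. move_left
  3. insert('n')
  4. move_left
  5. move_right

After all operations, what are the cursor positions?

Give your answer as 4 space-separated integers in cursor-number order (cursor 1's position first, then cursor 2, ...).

After op 1 (add_cursor(5)): buffer="hhtrdyqei" (len 9), cursors c1@4 c4@5 c2@7 c3@8, authorship .........
After op 2 (move_left): buffer="hhtrdyqei" (len 9), cursors c1@3 c4@4 c2@6 c3@7, authorship .........
After op 3 (insert('n')): buffer="hhtnrndynqnei" (len 13), cursors c1@4 c4@6 c2@9 c3@11, authorship ...1.4..2.3..
After op 4 (move_left): buffer="hhtnrndynqnei" (len 13), cursors c1@3 c4@5 c2@8 c3@10, authorship ...1.4..2.3..
After op 5 (move_right): buffer="hhtnrndynqnei" (len 13), cursors c1@4 c4@6 c2@9 c3@11, authorship ...1.4..2.3..

Answer: 4 9 11 6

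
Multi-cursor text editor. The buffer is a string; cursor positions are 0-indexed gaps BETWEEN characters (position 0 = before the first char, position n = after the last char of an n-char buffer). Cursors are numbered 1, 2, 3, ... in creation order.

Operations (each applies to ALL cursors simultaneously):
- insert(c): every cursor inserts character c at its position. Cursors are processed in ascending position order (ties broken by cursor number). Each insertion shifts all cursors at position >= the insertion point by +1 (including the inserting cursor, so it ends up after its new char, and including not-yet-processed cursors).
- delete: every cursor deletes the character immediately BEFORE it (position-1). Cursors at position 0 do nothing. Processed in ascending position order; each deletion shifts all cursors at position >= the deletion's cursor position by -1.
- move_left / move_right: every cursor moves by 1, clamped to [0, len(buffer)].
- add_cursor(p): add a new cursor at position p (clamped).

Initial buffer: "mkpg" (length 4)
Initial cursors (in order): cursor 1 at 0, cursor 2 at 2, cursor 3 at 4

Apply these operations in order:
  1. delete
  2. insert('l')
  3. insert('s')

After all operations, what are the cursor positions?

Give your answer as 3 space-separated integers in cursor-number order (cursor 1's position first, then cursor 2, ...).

After op 1 (delete): buffer="mp" (len 2), cursors c1@0 c2@1 c3@2, authorship ..
After op 2 (insert('l')): buffer="lmlpl" (len 5), cursors c1@1 c2@3 c3@5, authorship 1.2.3
After op 3 (insert('s')): buffer="lsmlspls" (len 8), cursors c1@2 c2@5 c3@8, authorship 11.22.33

Answer: 2 5 8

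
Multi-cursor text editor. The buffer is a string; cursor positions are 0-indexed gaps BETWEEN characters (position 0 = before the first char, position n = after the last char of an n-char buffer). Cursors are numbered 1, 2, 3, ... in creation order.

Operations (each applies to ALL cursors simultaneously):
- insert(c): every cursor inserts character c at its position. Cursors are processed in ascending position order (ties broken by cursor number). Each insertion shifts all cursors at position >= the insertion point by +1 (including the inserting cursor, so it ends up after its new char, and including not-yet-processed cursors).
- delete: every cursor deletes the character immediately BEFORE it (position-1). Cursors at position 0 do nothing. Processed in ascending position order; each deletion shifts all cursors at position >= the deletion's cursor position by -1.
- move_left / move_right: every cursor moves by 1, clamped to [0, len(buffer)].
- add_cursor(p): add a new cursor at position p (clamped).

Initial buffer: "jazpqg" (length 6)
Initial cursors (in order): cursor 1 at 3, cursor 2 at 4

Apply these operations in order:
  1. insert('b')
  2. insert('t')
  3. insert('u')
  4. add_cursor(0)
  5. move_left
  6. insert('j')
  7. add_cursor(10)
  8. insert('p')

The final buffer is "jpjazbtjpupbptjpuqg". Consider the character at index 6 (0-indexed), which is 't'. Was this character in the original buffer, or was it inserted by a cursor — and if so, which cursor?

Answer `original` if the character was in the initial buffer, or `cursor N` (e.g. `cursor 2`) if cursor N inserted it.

After op 1 (insert('b')): buffer="jazbpbqg" (len 8), cursors c1@4 c2@6, authorship ...1.2..
After op 2 (insert('t')): buffer="jazbtpbtqg" (len 10), cursors c1@5 c2@8, authorship ...11.22..
After op 3 (insert('u')): buffer="jazbtupbtuqg" (len 12), cursors c1@6 c2@10, authorship ...111.222..
After op 4 (add_cursor(0)): buffer="jazbtupbtuqg" (len 12), cursors c3@0 c1@6 c2@10, authorship ...111.222..
After op 5 (move_left): buffer="jazbtupbtuqg" (len 12), cursors c3@0 c1@5 c2@9, authorship ...111.222..
After op 6 (insert('j')): buffer="jjazbtjupbtjuqg" (len 15), cursors c3@1 c1@7 c2@12, authorship 3...1111.2222..
After op 7 (add_cursor(10)): buffer="jjazbtjupbtjuqg" (len 15), cursors c3@1 c1@7 c4@10 c2@12, authorship 3...1111.2222..
After op 8 (insert('p')): buffer="jpjazbtjpupbptjpuqg" (len 19), cursors c3@2 c1@9 c4@13 c2@16, authorship 33...11111.242222..
Authorship (.=original, N=cursor N): 3 3 . . . 1 1 1 1 1 . 2 4 2 2 2 2 . .
Index 6: author = 1

Answer: cursor 1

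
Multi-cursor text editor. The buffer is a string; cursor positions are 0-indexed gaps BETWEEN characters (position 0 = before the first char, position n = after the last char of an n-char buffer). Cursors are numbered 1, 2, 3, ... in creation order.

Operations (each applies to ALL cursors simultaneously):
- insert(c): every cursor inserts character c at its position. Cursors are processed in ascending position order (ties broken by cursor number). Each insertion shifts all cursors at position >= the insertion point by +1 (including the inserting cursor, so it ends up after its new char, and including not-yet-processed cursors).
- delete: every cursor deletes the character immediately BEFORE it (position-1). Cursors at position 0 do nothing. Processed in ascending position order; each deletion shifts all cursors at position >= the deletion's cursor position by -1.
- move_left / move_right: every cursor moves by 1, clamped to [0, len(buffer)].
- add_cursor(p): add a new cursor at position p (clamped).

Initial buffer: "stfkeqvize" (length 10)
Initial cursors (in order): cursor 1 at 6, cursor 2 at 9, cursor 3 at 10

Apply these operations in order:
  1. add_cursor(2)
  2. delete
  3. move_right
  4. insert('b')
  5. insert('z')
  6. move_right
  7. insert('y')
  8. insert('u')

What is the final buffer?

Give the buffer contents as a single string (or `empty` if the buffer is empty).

Answer: sfbzkyuevbziyubbzzyyuu

Derivation:
After op 1 (add_cursor(2)): buffer="stfkeqvize" (len 10), cursors c4@2 c1@6 c2@9 c3@10, authorship ..........
After op 2 (delete): buffer="sfkevi" (len 6), cursors c4@1 c1@4 c2@6 c3@6, authorship ......
After op 3 (move_right): buffer="sfkevi" (len 6), cursors c4@2 c1@5 c2@6 c3@6, authorship ......
After op 4 (insert('b')): buffer="sfbkevbibb" (len 10), cursors c4@3 c1@7 c2@10 c3@10, authorship ..4...1.23
After op 5 (insert('z')): buffer="sfbzkevbzibbzz" (len 14), cursors c4@4 c1@9 c2@14 c3@14, authorship ..44...11.2323
After op 6 (move_right): buffer="sfbzkevbzibbzz" (len 14), cursors c4@5 c1@10 c2@14 c3@14, authorship ..44...11.2323
After op 7 (insert('y')): buffer="sfbzkyevbziybbzzyy" (len 18), cursors c4@6 c1@12 c2@18 c3@18, authorship ..44.4..11.1232323
After op 8 (insert('u')): buffer="sfbzkyuevbziyubbzzyyuu" (len 22), cursors c4@7 c1@14 c2@22 c3@22, authorship ..44.44..11.1123232323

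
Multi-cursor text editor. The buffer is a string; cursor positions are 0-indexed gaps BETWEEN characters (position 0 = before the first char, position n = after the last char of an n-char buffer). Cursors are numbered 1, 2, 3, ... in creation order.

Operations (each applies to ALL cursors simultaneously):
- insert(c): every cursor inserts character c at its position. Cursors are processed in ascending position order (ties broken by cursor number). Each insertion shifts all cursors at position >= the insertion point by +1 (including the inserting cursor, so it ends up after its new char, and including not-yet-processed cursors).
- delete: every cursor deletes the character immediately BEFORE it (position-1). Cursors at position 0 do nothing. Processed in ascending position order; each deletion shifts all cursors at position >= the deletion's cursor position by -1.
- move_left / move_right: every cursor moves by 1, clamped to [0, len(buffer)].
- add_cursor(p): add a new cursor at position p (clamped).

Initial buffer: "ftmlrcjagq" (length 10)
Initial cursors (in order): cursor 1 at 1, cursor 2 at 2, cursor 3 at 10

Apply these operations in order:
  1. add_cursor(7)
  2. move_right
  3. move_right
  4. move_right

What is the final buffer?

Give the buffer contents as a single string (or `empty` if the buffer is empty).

After op 1 (add_cursor(7)): buffer="ftmlrcjagq" (len 10), cursors c1@1 c2@2 c4@7 c3@10, authorship ..........
After op 2 (move_right): buffer="ftmlrcjagq" (len 10), cursors c1@2 c2@3 c4@8 c3@10, authorship ..........
After op 3 (move_right): buffer="ftmlrcjagq" (len 10), cursors c1@3 c2@4 c4@9 c3@10, authorship ..........
After op 4 (move_right): buffer="ftmlrcjagq" (len 10), cursors c1@4 c2@5 c3@10 c4@10, authorship ..........

Answer: ftmlrcjagq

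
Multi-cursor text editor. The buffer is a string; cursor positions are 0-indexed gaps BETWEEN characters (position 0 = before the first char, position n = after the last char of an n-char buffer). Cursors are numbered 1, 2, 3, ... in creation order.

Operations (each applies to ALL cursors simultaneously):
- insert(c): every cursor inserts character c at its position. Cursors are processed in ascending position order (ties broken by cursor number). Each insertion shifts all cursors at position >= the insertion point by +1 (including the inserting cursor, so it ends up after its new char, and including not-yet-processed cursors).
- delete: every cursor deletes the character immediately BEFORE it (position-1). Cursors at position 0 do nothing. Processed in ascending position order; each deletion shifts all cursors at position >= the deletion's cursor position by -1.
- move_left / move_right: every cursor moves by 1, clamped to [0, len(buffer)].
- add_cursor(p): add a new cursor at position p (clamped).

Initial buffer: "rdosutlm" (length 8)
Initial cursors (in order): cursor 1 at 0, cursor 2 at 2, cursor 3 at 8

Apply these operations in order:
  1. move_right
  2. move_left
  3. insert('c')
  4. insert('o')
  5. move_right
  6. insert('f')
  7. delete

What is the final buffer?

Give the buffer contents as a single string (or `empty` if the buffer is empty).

Answer: cordcoosutlcom

Derivation:
After op 1 (move_right): buffer="rdosutlm" (len 8), cursors c1@1 c2@3 c3@8, authorship ........
After op 2 (move_left): buffer="rdosutlm" (len 8), cursors c1@0 c2@2 c3@7, authorship ........
After op 3 (insert('c')): buffer="crdcosutlcm" (len 11), cursors c1@1 c2@4 c3@10, authorship 1..2.....3.
After op 4 (insert('o')): buffer="cordcoosutlcom" (len 14), cursors c1@2 c2@6 c3@13, authorship 11..22.....33.
After op 5 (move_right): buffer="cordcoosutlcom" (len 14), cursors c1@3 c2@7 c3@14, authorship 11..22.....33.
After op 6 (insert('f')): buffer="corfdcoofsutlcomf" (len 17), cursors c1@4 c2@9 c3@17, authorship 11.1.22.2....33.3
After op 7 (delete): buffer="cordcoosutlcom" (len 14), cursors c1@3 c2@7 c3@14, authorship 11..22.....33.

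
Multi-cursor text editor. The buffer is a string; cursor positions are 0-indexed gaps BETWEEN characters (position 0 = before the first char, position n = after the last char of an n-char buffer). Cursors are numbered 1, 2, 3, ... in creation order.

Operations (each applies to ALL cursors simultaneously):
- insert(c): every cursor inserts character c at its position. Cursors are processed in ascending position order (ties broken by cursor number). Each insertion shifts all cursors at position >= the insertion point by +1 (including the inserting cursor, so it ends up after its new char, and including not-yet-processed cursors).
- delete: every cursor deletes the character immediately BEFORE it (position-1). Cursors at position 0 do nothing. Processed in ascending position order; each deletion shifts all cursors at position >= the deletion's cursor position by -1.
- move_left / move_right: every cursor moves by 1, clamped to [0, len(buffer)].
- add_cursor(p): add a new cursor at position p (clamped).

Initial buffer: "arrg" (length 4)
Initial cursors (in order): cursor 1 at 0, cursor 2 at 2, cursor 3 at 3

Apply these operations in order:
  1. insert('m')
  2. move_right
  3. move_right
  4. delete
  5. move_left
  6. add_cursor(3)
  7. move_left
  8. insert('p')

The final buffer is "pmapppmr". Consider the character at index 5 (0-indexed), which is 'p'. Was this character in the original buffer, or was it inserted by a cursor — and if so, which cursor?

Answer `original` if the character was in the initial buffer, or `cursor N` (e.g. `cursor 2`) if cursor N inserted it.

Answer: cursor 4

Derivation:
After op 1 (insert('m')): buffer="marmrmg" (len 7), cursors c1@1 c2@4 c3@6, authorship 1..2.3.
After op 2 (move_right): buffer="marmrmg" (len 7), cursors c1@2 c2@5 c3@7, authorship 1..2.3.
After op 3 (move_right): buffer="marmrmg" (len 7), cursors c1@3 c2@6 c3@7, authorship 1..2.3.
After op 4 (delete): buffer="mamr" (len 4), cursors c1@2 c2@4 c3@4, authorship 1.2.
After op 5 (move_left): buffer="mamr" (len 4), cursors c1@1 c2@3 c3@3, authorship 1.2.
After op 6 (add_cursor(3)): buffer="mamr" (len 4), cursors c1@1 c2@3 c3@3 c4@3, authorship 1.2.
After op 7 (move_left): buffer="mamr" (len 4), cursors c1@0 c2@2 c3@2 c4@2, authorship 1.2.
After op 8 (insert('p')): buffer="pmapppmr" (len 8), cursors c1@1 c2@6 c3@6 c4@6, authorship 11.2342.
Authorship (.=original, N=cursor N): 1 1 . 2 3 4 2 .
Index 5: author = 4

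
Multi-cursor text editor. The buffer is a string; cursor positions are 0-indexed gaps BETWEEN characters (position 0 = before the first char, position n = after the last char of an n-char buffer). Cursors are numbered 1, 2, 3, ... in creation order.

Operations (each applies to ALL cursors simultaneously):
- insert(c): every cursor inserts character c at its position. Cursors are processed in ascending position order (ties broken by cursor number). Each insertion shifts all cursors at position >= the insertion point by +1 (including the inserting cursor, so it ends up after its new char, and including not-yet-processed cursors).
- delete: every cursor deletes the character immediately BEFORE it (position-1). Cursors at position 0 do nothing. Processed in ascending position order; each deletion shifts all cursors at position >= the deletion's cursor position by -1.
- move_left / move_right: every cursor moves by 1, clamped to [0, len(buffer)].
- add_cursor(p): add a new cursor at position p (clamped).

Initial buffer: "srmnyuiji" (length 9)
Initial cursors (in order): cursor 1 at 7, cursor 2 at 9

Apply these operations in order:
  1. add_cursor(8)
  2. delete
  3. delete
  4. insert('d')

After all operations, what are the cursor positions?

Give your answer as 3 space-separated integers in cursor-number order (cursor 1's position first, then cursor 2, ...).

Answer: 6 6 6

Derivation:
After op 1 (add_cursor(8)): buffer="srmnyuiji" (len 9), cursors c1@7 c3@8 c2@9, authorship .........
After op 2 (delete): buffer="srmnyu" (len 6), cursors c1@6 c2@6 c3@6, authorship ......
After op 3 (delete): buffer="srm" (len 3), cursors c1@3 c2@3 c3@3, authorship ...
After op 4 (insert('d')): buffer="srmddd" (len 6), cursors c1@6 c2@6 c3@6, authorship ...123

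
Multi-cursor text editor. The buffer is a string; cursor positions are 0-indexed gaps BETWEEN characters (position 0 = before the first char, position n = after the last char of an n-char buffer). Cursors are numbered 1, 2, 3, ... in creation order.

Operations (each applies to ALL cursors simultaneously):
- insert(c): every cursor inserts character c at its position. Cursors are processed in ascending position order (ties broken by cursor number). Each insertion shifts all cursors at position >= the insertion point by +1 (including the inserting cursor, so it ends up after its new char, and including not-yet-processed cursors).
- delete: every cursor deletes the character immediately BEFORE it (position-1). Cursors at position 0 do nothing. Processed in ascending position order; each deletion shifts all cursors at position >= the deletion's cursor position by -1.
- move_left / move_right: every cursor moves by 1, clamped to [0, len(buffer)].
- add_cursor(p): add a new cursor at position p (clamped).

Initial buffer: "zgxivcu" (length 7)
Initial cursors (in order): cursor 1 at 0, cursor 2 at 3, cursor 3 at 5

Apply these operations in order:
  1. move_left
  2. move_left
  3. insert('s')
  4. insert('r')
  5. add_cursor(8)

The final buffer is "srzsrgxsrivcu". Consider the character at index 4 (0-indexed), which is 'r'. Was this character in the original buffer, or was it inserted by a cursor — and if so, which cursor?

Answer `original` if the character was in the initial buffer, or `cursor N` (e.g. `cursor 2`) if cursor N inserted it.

Answer: cursor 2

Derivation:
After op 1 (move_left): buffer="zgxivcu" (len 7), cursors c1@0 c2@2 c3@4, authorship .......
After op 2 (move_left): buffer="zgxivcu" (len 7), cursors c1@0 c2@1 c3@3, authorship .......
After op 3 (insert('s')): buffer="szsgxsivcu" (len 10), cursors c1@1 c2@3 c3@6, authorship 1.2..3....
After op 4 (insert('r')): buffer="srzsrgxsrivcu" (len 13), cursors c1@2 c2@5 c3@9, authorship 11.22..33....
After op 5 (add_cursor(8)): buffer="srzsrgxsrivcu" (len 13), cursors c1@2 c2@5 c4@8 c3@9, authorship 11.22..33....
Authorship (.=original, N=cursor N): 1 1 . 2 2 . . 3 3 . . . .
Index 4: author = 2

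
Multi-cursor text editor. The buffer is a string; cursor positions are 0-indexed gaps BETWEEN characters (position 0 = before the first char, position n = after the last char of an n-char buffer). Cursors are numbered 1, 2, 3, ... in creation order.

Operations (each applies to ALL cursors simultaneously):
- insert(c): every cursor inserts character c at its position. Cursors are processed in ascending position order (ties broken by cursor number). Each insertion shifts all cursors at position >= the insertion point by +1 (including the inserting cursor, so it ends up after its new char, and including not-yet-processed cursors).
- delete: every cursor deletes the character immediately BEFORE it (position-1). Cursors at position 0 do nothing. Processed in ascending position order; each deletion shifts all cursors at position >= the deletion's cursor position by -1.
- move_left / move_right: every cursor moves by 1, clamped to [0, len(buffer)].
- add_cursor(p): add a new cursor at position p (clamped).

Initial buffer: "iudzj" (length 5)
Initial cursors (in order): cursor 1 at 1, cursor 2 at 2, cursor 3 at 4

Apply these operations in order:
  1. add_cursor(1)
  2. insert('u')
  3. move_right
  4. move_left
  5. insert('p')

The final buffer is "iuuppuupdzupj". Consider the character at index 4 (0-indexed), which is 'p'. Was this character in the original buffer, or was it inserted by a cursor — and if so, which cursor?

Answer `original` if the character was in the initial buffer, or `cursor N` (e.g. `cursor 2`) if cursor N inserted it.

Answer: cursor 4

Derivation:
After op 1 (add_cursor(1)): buffer="iudzj" (len 5), cursors c1@1 c4@1 c2@2 c3@4, authorship .....
After op 2 (insert('u')): buffer="iuuuudzuj" (len 9), cursors c1@3 c4@3 c2@5 c3@8, authorship .14.2..3.
After op 3 (move_right): buffer="iuuuudzuj" (len 9), cursors c1@4 c4@4 c2@6 c3@9, authorship .14.2..3.
After op 4 (move_left): buffer="iuuuudzuj" (len 9), cursors c1@3 c4@3 c2@5 c3@8, authorship .14.2..3.
After op 5 (insert('p')): buffer="iuuppuupdzupj" (len 13), cursors c1@5 c4@5 c2@8 c3@12, authorship .1414.22..33.
Authorship (.=original, N=cursor N): . 1 4 1 4 . 2 2 . . 3 3 .
Index 4: author = 4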